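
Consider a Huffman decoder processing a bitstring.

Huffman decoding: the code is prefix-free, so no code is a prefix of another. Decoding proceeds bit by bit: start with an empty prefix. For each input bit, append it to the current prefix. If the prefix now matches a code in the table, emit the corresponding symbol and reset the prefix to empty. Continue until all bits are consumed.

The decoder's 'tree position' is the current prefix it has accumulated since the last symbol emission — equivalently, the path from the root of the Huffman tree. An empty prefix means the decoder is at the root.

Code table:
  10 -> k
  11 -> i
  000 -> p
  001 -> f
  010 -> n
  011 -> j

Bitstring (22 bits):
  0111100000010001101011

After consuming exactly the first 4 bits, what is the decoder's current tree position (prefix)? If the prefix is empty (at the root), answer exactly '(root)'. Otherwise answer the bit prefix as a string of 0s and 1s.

Answer: 1

Derivation:
Bit 0: prefix='0' (no match yet)
Bit 1: prefix='01' (no match yet)
Bit 2: prefix='011' -> emit 'j', reset
Bit 3: prefix='1' (no match yet)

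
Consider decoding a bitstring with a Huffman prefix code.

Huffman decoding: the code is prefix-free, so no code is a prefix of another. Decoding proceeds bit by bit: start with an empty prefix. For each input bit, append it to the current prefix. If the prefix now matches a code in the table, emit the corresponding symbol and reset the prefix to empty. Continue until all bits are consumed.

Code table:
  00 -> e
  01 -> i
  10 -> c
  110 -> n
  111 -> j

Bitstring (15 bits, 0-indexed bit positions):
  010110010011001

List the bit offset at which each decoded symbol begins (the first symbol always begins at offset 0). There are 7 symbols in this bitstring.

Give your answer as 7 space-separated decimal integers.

Bit 0: prefix='0' (no match yet)
Bit 1: prefix='01' -> emit 'i', reset
Bit 2: prefix='0' (no match yet)
Bit 3: prefix='01' -> emit 'i', reset
Bit 4: prefix='1' (no match yet)
Bit 5: prefix='10' -> emit 'c', reset
Bit 6: prefix='0' (no match yet)
Bit 7: prefix='01' -> emit 'i', reset
Bit 8: prefix='0' (no match yet)
Bit 9: prefix='00' -> emit 'e', reset
Bit 10: prefix='1' (no match yet)
Bit 11: prefix='11' (no match yet)
Bit 12: prefix='110' -> emit 'n', reset
Bit 13: prefix='0' (no match yet)
Bit 14: prefix='01' -> emit 'i', reset

Answer: 0 2 4 6 8 10 13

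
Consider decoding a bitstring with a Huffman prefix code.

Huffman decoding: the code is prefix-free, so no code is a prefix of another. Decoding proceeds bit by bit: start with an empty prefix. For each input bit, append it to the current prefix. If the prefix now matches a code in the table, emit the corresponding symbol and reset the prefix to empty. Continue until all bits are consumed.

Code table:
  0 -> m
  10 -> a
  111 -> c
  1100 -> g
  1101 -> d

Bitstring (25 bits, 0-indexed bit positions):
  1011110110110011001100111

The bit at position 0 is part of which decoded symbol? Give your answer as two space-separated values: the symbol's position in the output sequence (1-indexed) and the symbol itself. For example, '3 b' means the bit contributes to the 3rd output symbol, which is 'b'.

Bit 0: prefix='1' (no match yet)
Bit 1: prefix='10' -> emit 'a', reset
Bit 2: prefix='1' (no match yet)
Bit 3: prefix='11' (no match yet)
Bit 4: prefix='111' -> emit 'c', reset

Answer: 1 a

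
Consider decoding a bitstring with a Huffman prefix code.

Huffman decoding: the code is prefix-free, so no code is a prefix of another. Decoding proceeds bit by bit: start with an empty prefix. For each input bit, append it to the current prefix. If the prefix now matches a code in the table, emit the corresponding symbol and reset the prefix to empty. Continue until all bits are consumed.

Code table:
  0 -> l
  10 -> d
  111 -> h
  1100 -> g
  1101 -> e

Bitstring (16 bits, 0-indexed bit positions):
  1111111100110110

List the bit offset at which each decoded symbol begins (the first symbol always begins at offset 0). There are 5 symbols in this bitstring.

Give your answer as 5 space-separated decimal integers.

Bit 0: prefix='1' (no match yet)
Bit 1: prefix='11' (no match yet)
Bit 2: prefix='111' -> emit 'h', reset
Bit 3: prefix='1' (no match yet)
Bit 4: prefix='11' (no match yet)
Bit 5: prefix='111' -> emit 'h', reset
Bit 6: prefix='1' (no match yet)
Bit 7: prefix='11' (no match yet)
Bit 8: prefix='110' (no match yet)
Bit 9: prefix='1100' -> emit 'g', reset
Bit 10: prefix='1' (no match yet)
Bit 11: prefix='11' (no match yet)
Bit 12: prefix='110' (no match yet)
Bit 13: prefix='1101' -> emit 'e', reset
Bit 14: prefix='1' (no match yet)
Bit 15: prefix='10' -> emit 'd', reset

Answer: 0 3 6 10 14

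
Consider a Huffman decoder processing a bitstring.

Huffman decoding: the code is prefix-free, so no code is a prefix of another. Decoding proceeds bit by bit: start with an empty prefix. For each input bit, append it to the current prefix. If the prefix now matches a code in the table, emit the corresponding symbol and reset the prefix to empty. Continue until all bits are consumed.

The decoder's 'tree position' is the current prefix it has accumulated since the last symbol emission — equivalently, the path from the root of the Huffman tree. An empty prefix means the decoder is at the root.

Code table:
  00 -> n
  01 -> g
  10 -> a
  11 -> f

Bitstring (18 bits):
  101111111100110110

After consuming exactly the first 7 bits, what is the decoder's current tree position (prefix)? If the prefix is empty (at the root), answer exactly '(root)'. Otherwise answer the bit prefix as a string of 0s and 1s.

Answer: 1

Derivation:
Bit 0: prefix='1' (no match yet)
Bit 1: prefix='10' -> emit 'a', reset
Bit 2: prefix='1' (no match yet)
Bit 3: prefix='11' -> emit 'f', reset
Bit 4: prefix='1' (no match yet)
Bit 5: prefix='11' -> emit 'f', reset
Bit 6: prefix='1' (no match yet)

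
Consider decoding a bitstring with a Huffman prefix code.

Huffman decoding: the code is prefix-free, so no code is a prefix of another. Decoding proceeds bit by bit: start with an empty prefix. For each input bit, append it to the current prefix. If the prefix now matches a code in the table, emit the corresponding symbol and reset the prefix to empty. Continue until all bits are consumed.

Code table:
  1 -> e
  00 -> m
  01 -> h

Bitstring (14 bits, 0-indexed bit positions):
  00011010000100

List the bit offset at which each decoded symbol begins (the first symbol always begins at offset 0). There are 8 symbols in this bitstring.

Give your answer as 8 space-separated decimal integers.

Bit 0: prefix='0' (no match yet)
Bit 1: prefix='00' -> emit 'm', reset
Bit 2: prefix='0' (no match yet)
Bit 3: prefix='01' -> emit 'h', reset
Bit 4: prefix='1' -> emit 'e', reset
Bit 5: prefix='0' (no match yet)
Bit 6: prefix='01' -> emit 'h', reset
Bit 7: prefix='0' (no match yet)
Bit 8: prefix='00' -> emit 'm', reset
Bit 9: prefix='0' (no match yet)
Bit 10: prefix='00' -> emit 'm', reset
Bit 11: prefix='1' -> emit 'e', reset
Bit 12: prefix='0' (no match yet)
Bit 13: prefix='00' -> emit 'm', reset

Answer: 0 2 4 5 7 9 11 12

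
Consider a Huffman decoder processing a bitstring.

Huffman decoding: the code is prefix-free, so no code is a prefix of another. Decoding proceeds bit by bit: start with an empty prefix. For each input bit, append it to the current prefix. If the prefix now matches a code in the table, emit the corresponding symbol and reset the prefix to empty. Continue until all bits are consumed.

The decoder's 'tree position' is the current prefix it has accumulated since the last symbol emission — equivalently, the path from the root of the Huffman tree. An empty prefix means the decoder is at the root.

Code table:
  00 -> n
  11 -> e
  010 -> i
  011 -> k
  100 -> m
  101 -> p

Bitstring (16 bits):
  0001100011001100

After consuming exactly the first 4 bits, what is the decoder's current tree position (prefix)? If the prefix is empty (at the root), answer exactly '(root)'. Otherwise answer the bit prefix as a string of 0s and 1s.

Bit 0: prefix='0' (no match yet)
Bit 1: prefix='00' -> emit 'n', reset
Bit 2: prefix='0' (no match yet)
Bit 3: prefix='01' (no match yet)

Answer: 01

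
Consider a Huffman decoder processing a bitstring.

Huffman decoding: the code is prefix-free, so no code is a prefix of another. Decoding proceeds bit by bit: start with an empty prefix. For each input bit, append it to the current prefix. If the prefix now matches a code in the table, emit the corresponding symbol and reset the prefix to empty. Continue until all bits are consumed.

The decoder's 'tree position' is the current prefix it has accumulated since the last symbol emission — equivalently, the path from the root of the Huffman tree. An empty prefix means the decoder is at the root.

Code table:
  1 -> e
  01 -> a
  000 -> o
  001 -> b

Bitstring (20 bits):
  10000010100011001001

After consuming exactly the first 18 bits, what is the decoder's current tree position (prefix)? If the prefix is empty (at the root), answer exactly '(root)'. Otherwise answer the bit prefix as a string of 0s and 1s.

Bit 0: prefix='1' -> emit 'e', reset
Bit 1: prefix='0' (no match yet)
Bit 2: prefix='00' (no match yet)
Bit 3: prefix='000' -> emit 'o', reset
Bit 4: prefix='0' (no match yet)
Bit 5: prefix='00' (no match yet)
Bit 6: prefix='001' -> emit 'b', reset
Bit 7: prefix='0' (no match yet)
Bit 8: prefix='01' -> emit 'a', reset
Bit 9: prefix='0' (no match yet)
Bit 10: prefix='00' (no match yet)
Bit 11: prefix='000' -> emit 'o', reset
Bit 12: prefix='1' -> emit 'e', reset
Bit 13: prefix='1' -> emit 'e', reset
Bit 14: prefix='0' (no match yet)
Bit 15: prefix='00' (no match yet)
Bit 16: prefix='001' -> emit 'b', reset
Bit 17: prefix='0' (no match yet)

Answer: 0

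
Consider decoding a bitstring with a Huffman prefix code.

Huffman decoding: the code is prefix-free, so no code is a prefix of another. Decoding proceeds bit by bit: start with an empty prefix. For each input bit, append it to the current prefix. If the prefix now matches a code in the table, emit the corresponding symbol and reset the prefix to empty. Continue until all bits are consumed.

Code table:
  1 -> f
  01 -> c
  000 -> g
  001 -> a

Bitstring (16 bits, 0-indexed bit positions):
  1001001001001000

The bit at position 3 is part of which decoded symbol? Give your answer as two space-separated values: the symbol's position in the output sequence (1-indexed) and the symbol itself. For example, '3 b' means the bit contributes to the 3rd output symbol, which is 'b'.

Answer: 2 a

Derivation:
Bit 0: prefix='1' -> emit 'f', reset
Bit 1: prefix='0' (no match yet)
Bit 2: prefix='00' (no match yet)
Bit 3: prefix='001' -> emit 'a', reset
Bit 4: prefix='0' (no match yet)
Bit 5: prefix='00' (no match yet)
Bit 6: prefix='001' -> emit 'a', reset
Bit 7: prefix='0' (no match yet)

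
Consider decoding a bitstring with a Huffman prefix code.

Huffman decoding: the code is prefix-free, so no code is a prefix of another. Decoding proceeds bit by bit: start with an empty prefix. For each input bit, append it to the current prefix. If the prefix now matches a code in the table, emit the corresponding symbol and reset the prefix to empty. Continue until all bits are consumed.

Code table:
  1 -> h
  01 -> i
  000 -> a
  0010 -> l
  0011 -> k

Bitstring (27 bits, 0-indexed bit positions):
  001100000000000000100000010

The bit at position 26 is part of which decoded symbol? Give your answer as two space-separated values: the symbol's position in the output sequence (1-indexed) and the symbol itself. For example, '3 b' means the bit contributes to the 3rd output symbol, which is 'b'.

Bit 0: prefix='0' (no match yet)
Bit 1: prefix='00' (no match yet)
Bit 2: prefix='001' (no match yet)
Bit 3: prefix='0011' -> emit 'k', reset
Bit 4: prefix='0' (no match yet)
Bit 5: prefix='00' (no match yet)
Bit 6: prefix='000' -> emit 'a', reset
Bit 7: prefix='0' (no match yet)
Bit 8: prefix='00' (no match yet)
Bit 9: prefix='000' -> emit 'a', reset
Bit 10: prefix='0' (no match yet)
Bit 11: prefix='00' (no match yet)
Bit 12: prefix='000' -> emit 'a', reset
Bit 13: prefix='0' (no match yet)
Bit 14: prefix='00' (no match yet)
Bit 15: prefix='000' -> emit 'a', reset
Bit 16: prefix='0' (no match yet)
Bit 17: prefix='00' (no match yet)
Bit 18: prefix='001' (no match yet)
Bit 19: prefix='0010' -> emit 'l', reset
Bit 20: prefix='0' (no match yet)
Bit 21: prefix='00' (no match yet)
Bit 22: prefix='000' -> emit 'a', reset
Bit 23: prefix='0' (no match yet)
Bit 24: prefix='00' (no match yet)
Bit 25: prefix='001' (no match yet)
Bit 26: prefix='0010' -> emit 'l', reset

Answer: 8 l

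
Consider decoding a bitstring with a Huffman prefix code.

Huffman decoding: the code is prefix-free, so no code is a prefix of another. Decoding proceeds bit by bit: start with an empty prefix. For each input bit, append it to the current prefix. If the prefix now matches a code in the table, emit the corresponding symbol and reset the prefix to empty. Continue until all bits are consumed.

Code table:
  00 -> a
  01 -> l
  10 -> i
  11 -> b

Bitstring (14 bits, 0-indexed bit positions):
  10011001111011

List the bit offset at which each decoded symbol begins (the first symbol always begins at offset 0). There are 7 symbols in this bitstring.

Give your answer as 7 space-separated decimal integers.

Bit 0: prefix='1' (no match yet)
Bit 1: prefix='10' -> emit 'i', reset
Bit 2: prefix='0' (no match yet)
Bit 3: prefix='01' -> emit 'l', reset
Bit 4: prefix='1' (no match yet)
Bit 5: prefix='10' -> emit 'i', reset
Bit 6: prefix='0' (no match yet)
Bit 7: prefix='01' -> emit 'l', reset
Bit 8: prefix='1' (no match yet)
Bit 9: prefix='11' -> emit 'b', reset
Bit 10: prefix='1' (no match yet)
Bit 11: prefix='10' -> emit 'i', reset
Bit 12: prefix='1' (no match yet)
Bit 13: prefix='11' -> emit 'b', reset

Answer: 0 2 4 6 8 10 12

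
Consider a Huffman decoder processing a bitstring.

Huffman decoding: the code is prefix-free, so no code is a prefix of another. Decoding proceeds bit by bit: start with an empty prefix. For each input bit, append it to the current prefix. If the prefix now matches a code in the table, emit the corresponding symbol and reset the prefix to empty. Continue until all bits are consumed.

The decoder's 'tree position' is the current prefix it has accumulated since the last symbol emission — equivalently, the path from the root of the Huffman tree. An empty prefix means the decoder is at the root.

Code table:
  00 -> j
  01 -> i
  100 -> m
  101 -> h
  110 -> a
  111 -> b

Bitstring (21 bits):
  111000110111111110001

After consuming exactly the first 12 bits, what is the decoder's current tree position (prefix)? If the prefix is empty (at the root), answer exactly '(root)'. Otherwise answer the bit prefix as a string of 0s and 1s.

Bit 0: prefix='1' (no match yet)
Bit 1: prefix='11' (no match yet)
Bit 2: prefix='111' -> emit 'b', reset
Bit 3: prefix='0' (no match yet)
Bit 4: prefix='00' -> emit 'j', reset
Bit 5: prefix='0' (no match yet)
Bit 6: prefix='01' -> emit 'i', reset
Bit 7: prefix='1' (no match yet)
Bit 8: prefix='10' (no match yet)
Bit 9: prefix='101' -> emit 'h', reset
Bit 10: prefix='1' (no match yet)
Bit 11: prefix='11' (no match yet)

Answer: 11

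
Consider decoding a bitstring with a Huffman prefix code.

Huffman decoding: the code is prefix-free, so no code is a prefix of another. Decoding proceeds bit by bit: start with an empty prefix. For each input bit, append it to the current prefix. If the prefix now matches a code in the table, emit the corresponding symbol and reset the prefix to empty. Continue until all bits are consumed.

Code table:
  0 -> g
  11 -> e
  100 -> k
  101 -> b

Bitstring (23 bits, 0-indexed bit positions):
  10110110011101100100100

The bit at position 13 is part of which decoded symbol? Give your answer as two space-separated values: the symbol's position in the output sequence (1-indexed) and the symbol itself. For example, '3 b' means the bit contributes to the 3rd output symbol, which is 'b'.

Answer: 5 b

Derivation:
Bit 0: prefix='1' (no match yet)
Bit 1: prefix='10' (no match yet)
Bit 2: prefix='101' -> emit 'b', reset
Bit 3: prefix='1' (no match yet)
Bit 4: prefix='10' (no match yet)
Bit 5: prefix='101' -> emit 'b', reset
Bit 6: prefix='1' (no match yet)
Bit 7: prefix='10' (no match yet)
Bit 8: prefix='100' -> emit 'k', reset
Bit 9: prefix='1' (no match yet)
Bit 10: prefix='11' -> emit 'e', reset
Bit 11: prefix='1' (no match yet)
Bit 12: prefix='10' (no match yet)
Bit 13: prefix='101' -> emit 'b', reset
Bit 14: prefix='1' (no match yet)
Bit 15: prefix='10' (no match yet)
Bit 16: prefix='100' -> emit 'k', reset
Bit 17: prefix='1' (no match yet)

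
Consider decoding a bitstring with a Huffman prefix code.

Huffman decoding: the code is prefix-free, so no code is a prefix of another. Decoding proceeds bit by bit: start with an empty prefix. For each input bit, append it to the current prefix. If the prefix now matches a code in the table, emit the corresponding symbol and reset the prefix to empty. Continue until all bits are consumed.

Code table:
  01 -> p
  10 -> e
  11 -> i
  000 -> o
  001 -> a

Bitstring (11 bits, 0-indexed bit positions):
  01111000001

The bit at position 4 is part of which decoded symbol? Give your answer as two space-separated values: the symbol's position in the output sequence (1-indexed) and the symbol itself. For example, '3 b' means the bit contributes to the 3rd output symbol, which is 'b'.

Bit 0: prefix='0' (no match yet)
Bit 1: prefix='01' -> emit 'p', reset
Bit 2: prefix='1' (no match yet)
Bit 3: prefix='11' -> emit 'i', reset
Bit 4: prefix='1' (no match yet)
Bit 5: prefix='10' -> emit 'e', reset
Bit 6: prefix='0' (no match yet)
Bit 7: prefix='00' (no match yet)
Bit 8: prefix='000' -> emit 'o', reset

Answer: 3 e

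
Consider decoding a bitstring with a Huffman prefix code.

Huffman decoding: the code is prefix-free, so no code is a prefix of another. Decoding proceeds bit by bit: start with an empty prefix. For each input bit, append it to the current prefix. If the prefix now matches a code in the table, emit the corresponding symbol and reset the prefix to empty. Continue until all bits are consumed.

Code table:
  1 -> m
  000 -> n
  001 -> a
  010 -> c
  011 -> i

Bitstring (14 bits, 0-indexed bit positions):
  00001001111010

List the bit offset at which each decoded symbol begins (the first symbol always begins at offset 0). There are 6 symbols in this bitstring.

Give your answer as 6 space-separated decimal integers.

Answer: 0 3 6 9 10 11

Derivation:
Bit 0: prefix='0' (no match yet)
Bit 1: prefix='00' (no match yet)
Bit 2: prefix='000' -> emit 'n', reset
Bit 3: prefix='0' (no match yet)
Bit 4: prefix='01' (no match yet)
Bit 5: prefix='010' -> emit 'c', reset
Bit 6: prefix='0' (no match yet)
Bit 7: prefix='01' (no match yet)
Bit 8: prefix='011' -> emit 'i', reset
Bit 9: prefix='1' -> emit 'm', reset
Bit 10: prefix='1' -> emit 'm', reset
Bit 11: prefix='0' (no match yet)
Bit 12: prefix='01' (no match yet)
Bit 13: prefix='010' -> emit 'c', reset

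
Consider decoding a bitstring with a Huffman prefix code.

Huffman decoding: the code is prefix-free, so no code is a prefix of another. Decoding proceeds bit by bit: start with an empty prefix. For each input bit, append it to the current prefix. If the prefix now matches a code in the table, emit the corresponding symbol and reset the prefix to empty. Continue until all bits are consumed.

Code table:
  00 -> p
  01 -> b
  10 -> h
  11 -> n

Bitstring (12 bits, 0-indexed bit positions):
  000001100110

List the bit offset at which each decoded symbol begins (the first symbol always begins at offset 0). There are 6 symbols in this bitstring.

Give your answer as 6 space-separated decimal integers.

Answer: 0 2 4 6 8 10

Derivation:
Bit 0: prefix='0' (no match yet)
Bit 1: prefix='00' -> emit 'p', reset
Bit 2: prefix='0' (no match yet)
Bit 3: prefix='00' -> emit 'p', reset
Bit 4: prefix='0' (no match yet)
Bit 5: prefix='01' -> emit 'b', reset
Bit 6: prefix='1' (no match yet)
Bit 7: prefix='10' -> emit 'h', reset
Bit 8: prefix='0' (no match yet)
Bit 9: prefix='01' -> emit 'b', reset
Bit 10: prefix='1' (no match yet)
Bit 11: prefix='10' -> emit 'h', reset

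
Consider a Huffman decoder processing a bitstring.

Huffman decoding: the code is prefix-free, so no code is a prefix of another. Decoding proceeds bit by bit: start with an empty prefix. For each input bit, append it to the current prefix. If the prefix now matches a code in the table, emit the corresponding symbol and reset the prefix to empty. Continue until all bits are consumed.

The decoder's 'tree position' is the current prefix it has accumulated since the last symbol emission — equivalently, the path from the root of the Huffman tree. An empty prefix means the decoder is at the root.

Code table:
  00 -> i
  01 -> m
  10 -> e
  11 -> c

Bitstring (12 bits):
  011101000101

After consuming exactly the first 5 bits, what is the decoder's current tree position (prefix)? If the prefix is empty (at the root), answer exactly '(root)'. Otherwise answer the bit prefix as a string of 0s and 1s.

Answer: 0

Derivation:
Bit 0: prefix='0' (no match yet)
Bit 1: prefix='01' -> emit 'm', reset
Bit 2: prefix='1' (no match yet)
Bit 3: prefix='11' -> emit 'c', reset
Bit 4: prefix='0' (no match yet)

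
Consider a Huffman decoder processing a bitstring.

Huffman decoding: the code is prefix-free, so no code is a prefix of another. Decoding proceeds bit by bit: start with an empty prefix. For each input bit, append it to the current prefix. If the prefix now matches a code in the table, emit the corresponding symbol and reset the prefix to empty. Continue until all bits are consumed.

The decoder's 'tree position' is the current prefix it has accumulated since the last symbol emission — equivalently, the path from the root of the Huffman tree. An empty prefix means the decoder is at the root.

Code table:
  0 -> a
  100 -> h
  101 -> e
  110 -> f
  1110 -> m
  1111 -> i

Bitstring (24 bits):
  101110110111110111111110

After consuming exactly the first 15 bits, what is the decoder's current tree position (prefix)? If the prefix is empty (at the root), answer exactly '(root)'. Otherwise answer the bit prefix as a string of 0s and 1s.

Answer: 10

Derivation:
Bit 0: prefix='1' (no match yet)
Bit 1: prefix='10' (no match yet)
Bit 2: prefix='101' -> emit 'e', reset
Bit 3: prefix='1' (no match yet)
Bit 4: prefix='11' (no match yet)
Bit 5: prefix='110' -> emit 'f', reset
Bit 6: prefix='1' (no match yet)
Bit 7: prefix='11' (no match yet)
Bit 8: prefix='110' -> emit 'f', reset
Bit 9: prefix='1' (no match yet)
Bit 10: prefix='11' (no match yet)
Bit 11: prefix='111' (no match yet)
Bit 12: prefix='1111' -> emit 'i', reset
Bit 13: prefix='1' (no match yet)
Bit 14: prefix='10' (no match yet)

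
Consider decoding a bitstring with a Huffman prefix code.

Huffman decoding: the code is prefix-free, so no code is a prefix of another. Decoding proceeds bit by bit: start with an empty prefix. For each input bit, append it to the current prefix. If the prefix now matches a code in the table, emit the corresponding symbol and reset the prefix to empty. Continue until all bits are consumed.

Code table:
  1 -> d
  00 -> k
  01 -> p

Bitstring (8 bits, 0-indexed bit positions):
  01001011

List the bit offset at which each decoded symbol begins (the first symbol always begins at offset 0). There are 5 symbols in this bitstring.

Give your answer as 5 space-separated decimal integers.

Bit 0: prefix='0' (no match yet)
Bit 1: prefix='01' -> emit 'p', reset
Bit 2: prefix='0' (no match yet)
Bit 3: prefix='00' -> emit 'k', reset
Bit 4: prefix='1' -> emit 'd', reset
Bit 5: prefix='0' (no match yet)
Bit 6: prefix='01' -> emit 'p', reset
Bit 7: prefix='1' -> emit 'd', reset

Answer: 0 2 4 5 7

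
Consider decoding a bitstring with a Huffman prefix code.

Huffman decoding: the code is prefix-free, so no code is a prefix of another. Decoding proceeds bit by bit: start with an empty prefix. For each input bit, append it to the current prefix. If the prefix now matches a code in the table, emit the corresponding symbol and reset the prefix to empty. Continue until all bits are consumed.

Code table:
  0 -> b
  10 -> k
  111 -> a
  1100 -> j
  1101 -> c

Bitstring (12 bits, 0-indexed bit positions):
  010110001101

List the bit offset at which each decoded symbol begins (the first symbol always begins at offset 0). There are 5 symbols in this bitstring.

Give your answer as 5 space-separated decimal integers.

Answer: 0 1 3 7 8

Derivation:
Bit 0: prefix='0' -> emit 'b', reset
Bit 1: prefix='1' (no match yet)
Bit 2: prefix='10' -> emit 'k', reset
Bit 3: prefix='1' (no match yet)
Bit 4: prefix='11' (no match yet)
Bit 5: prefix='110' (no match yet)
Bit 6: prefix='1100' -> emit 'j', reset
Bit 7: prefix='0' -> emit 'b', reset
Bit 8: prefix='1' (no match yet)
Bit 9: prefix='11' (no match yet)
Bit 10: prefix='110' (no match yet)
Bit 11: prefix='1101' -> emit 'c', reset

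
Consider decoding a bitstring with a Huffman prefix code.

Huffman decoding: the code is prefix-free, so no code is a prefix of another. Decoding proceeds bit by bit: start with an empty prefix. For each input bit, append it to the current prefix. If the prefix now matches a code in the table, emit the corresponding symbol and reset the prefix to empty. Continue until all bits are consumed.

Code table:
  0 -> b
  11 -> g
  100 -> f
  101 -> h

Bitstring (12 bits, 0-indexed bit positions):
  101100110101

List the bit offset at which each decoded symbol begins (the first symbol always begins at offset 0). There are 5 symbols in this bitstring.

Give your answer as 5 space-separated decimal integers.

Answer: 0 3 6 8 9

Derivation:
Bit 0: prefix='1' (no match yet)
Bit 1: prefix='10' (no match yet)
Bit 2: prefix='101' -> emit 'h', reset
Bit 3: prefix='1' (no match yet)
Bit 4: prefix='10' (no match yet)
Bit 5: prefix='100' -> emit 'f', reset
Bit 6: prefix='1' (no match yet)
Bit 7: prefix='11' -> emit 'g', reset
Bit 8: prefix='0' -> emit 'b', reset
Bit 9: prefix='1' (no match yet)
Bit 10: prefix='10' (no match yet)
Bit 11: prefix='101' -> emit 'h', reset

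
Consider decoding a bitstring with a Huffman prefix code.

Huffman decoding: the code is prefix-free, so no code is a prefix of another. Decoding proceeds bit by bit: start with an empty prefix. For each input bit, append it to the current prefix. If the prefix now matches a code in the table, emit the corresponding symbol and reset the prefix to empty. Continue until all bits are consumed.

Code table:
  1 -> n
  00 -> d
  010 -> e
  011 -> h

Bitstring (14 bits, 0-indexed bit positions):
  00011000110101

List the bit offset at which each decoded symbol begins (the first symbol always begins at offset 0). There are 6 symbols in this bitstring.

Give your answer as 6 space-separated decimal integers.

Bit 0: prefix='0' (no match yet)
Bit 1: prefix='00' -> emit 'd', reset
Bit 2: prefix='0' (no match yet)
Bit 3: prefix='01' (no match yet)
Bit 4: prefix='011' -> emit 'h', reset
Bit 5: prefix='0' (no match yet)
Bit 6: prefix='00' -> emit 'd', reset
Bit 7: prefix='0' (no match yet)
Bit 8: prefix='01' (no match yet)
Bit 9: prefix='011' -> emit 'h', reset
Bit 10: prefix='0' (no match yet)
Bit 11: prefix='01' (no match yet)
Bit 12: prefix='010' -> emit 'e', reset
Bit 13: prefix='1' -> emit 'n', reset

Answer: 0 2 5 7 10 13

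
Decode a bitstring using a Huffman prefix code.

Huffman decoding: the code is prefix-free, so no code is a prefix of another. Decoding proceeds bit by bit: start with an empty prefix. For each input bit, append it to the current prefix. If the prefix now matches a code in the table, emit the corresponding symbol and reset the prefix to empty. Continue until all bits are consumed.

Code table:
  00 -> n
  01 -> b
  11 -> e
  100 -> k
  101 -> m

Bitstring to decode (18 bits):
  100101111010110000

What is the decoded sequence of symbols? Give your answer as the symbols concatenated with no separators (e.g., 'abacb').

Bit 0: prefix='1' (no match yet)
Bit 1: prefix='10' (no match yet)
Bit 2: prefix='100' -> emit 'k', reset
Bit 3: prefix='1' (no match yet)
Bit 4: prefix='10' (no match yet)
Bit 5: prefix='101' -> emit 'm', reset
Bit 6: prefix='1' (no match yet)
Bit 7: prefix='11' -> emit 'e', reset
Bit 8: prefix='1' (no match yet)
Bit 9: prefix='10' (no match yet)
Bit 10: prefix='101' -> emit 'm', reset
Bit 11: prefix='0' (no match yet)
Bit 12: prefix='01' -> emit 'b', reset
Bit 13: prefix='1' (no match yet)
Bit 14: prefix='10' (no match yet)
Bit 15: prefix='100' -> emit 'k', reset
Bit 16: prefix='0' (no match yet)
Bit 17: prefix='00' -> emit 'n', reset

Answer: kmembkn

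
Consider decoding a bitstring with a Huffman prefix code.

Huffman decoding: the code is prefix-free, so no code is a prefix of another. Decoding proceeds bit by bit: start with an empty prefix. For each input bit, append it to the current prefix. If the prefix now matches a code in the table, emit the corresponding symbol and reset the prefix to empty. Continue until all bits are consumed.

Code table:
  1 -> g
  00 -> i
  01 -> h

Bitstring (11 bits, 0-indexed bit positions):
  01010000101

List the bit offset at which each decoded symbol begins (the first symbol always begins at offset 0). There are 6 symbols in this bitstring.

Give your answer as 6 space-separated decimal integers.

Bit 0: prefix='0' (no match yet)
Bit 1: prefix='01' -> emit 'h', reset
Bit 2: prefix='0' (no match yet)
Bit 3: prefix='01' -> emit 'h', reset
Bit 4: prefix='0' (no match yet)
Bit 5: prefix='00' -> emit 'i', reset
Bit 6: prefix='0' (no match yet)
Bit 7: prefix='00' -> emit 'i', reset
Bit 8: prefix='1' -> emit 'g', reset
Bit 9: prefix='0' (no match yet)
Bit 10: prefix='01' -> emit 'h', reset

Answer: 0 2 4 6 8 9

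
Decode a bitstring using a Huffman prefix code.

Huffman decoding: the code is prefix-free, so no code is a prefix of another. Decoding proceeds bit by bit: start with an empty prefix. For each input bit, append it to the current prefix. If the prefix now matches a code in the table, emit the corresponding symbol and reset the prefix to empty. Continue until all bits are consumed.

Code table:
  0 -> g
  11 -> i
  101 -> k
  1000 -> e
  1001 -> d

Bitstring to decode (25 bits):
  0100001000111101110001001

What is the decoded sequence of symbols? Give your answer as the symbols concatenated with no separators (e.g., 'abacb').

Answer: gegeiigied

Derivation:
Bit 0: prefix='0' -> emit 'g', reset
Bit 1: prefix='1' (no match yet)
Bit 2: prefix='10' (no match yet)
Bit 3: prefix='100' (no match yet)
Bit 4: prefix='1000' -> emit 'e', reset
Bit 5: prefix='0' -> emit 'g', reset
Bit 6: prefix='1' (no match yet)
Bit 7: prefix='10' (no match yet)
Bit 8: prefix='100' (no match yet)
Bit 9: prefix='1000' -> emit 'e', reset
Bit 10: prefix='1' (no match yet)
Bit 11: prefix='11' -> emit 'i', reset
Bit 12: prefix='1' (no match yet)
Bit 13: prefix='11' -> emit 'i', reset
Bit 14: prefix='0' -> emit 'g', reset
Bit 15: prefix='1' (no match yet)
Bit 16: prefix='11' -> emit 'i', reset
Bit 17: prefix='1' (no match yet)
Bit 18: prefix='10' (no match yet)
Bit 19: prefix='100' (no match yet)
Bit 20: prefix='1000' -> emit 'e', reset
Bit 21: prefix='1' (no match yet)
Bit 22: prefix='10' (no match yet)
Bit 23: prefix='100' (no match yet)
Bit 24: prefix='1001' -> emit 'd', reset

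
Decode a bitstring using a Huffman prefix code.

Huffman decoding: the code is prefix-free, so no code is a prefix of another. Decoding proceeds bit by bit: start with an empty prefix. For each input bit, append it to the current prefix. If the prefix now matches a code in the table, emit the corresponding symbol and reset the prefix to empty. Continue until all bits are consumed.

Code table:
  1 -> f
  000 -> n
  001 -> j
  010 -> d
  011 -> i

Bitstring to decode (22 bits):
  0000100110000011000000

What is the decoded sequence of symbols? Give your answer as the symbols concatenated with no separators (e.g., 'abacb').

Answer: ndinjfnn

Derivation:
Bit 0: prefix='0' (no match yet)
Bit 1: prefix='00' (no match yet)
Bit 2: prefix='000' -> emit 'n', reset
Bit 3: prefix='0' (no match yet)
Bit 4: prefix='01' (no match yet)
Bit 5: prefix='010' -> emit 'd', reset
Bit 6: prefix='0' (no match yet)
Bit 7: prefix='01' (no match yet)
Bit 8: prefix='011' -> emit 'i', reset
Bit 9: prefix='0' (no match yet)
Bit 10: prefix='00' (no match yet)
Bit 11: prefix='000' -> emit 'n', reset
Bit 12: prefix='0' (no match yet)
Bit 13: prefix='00' (no match yet)
Bit 14: prefix='001' -> emit 'j', reset
Bit 15: prefix='1' -> emit 'f', reset
Bit 16: prefix='0' (no match yet)
Bit 17: prefix='00' (no match yet)
Bit 18: prefix='000' -> emit 'n', reset
Bit 19: prefix='0' (no match yet)
Bit 20: prefix='00' (no match yet)
Bit 21: prefix='000' -> emit 'n', reset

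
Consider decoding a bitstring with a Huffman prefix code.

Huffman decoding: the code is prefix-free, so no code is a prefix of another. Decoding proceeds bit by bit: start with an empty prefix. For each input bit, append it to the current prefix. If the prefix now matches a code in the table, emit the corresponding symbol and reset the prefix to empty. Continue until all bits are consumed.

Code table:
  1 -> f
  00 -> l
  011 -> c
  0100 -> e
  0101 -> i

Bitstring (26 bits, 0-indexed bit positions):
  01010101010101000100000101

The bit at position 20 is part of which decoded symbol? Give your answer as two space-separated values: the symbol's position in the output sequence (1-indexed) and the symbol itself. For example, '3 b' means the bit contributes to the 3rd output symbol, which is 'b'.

Bit 0: prefix='0' (no match yet)
Bit 1: prefix='01' (no match yet)
Bit 2: prefix='010' (no match yet)
Bit 3: prefix='0101' -> emit 'i', reset
Bit 4: prefix='0' (no match yet)
Bit 5: prefix='01' (no match yet)
Bit 6: prefix='010' (no match yet)
Bit 7: prefix='0101' -> emit 'i', reset
Bit 8: prefix='0' (no match yet)
Bit 9: prefix='01' (no match yet)
Bit 10: prefix='010' (no match yet)
Bit 11: prefix='0101' -> emit 'i', reset
Bit 12: prefix='0' (no match yet)
Bit 13: prefix='01' (no match yet)
Bit 14: prefix='010' (no match yet)
Bit 15: prefix='0100' -> emit 'e', reset
Bit 16: prefix='0' (no match yet)
Bit 17: prefix='01' (no match yet)
Bit 18: prefix='010' (no match yet)
Bit 19: prefix='0100' -> emit 'e', reset
Bit 20: prefix='0' (no match yet)
Bit 21: prefix='00' -> emit 'l', reset
Bit 22: prefix='0' (no match yet)
Bit 23: prefix='01' (no match yet)
Bit 24: prefix='010' (no match yet)

Answer: 6 l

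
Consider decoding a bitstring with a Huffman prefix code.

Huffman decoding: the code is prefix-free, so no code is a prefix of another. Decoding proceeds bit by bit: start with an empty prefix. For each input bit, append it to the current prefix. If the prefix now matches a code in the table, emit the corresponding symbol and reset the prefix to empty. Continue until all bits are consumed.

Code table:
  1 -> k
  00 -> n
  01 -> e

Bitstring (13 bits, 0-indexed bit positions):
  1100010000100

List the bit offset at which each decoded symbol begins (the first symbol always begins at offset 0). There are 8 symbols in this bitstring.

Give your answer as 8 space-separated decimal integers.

Answer: 0 1 2 4 6 8 10 11

Derivation:
Bit 0: prefix='1' -> emit 'k', reset
Bit 1: prefix='1' -> emit 'k', reset
Bit 2: prefix='0' (no match yet)
Bit 3: prefix='00' -> emit 'n', reset
Bit 4: prefix='0' (no match yet)
Bit 5: prefix='01' -> emit 'e', reset
Bit 6: prefix='0' (no match yet)
Bit 7: prefix='00' -> emit 'n', reset
Bit 8: prefix='0' (no match yet)
Bit 9: prefix='00' -> emit 'n', reset
Bit 10: prefix='1' -> emit 'k', reset
Bit 11: prefix='0' (no match yet)
Bit 12: prefix='00' -> emit 'n', reset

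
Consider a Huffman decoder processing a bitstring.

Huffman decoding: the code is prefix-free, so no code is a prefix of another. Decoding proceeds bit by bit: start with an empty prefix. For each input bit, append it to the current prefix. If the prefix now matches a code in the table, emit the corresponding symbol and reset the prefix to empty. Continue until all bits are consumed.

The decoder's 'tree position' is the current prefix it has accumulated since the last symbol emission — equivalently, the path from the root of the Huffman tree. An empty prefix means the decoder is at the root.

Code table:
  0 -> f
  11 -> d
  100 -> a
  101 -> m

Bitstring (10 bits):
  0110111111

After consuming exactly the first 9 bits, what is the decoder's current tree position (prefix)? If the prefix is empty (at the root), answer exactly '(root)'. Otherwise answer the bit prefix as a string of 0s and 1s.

Answer: 1

Derivation:
Bit 0: prefix='0' -> emit 'f', reset
Bit 1: prefix='1' (no match yet)
Bit 2: prefix='11' -> emit 'd', reset
Bit 3: prefix='0' -> emit 'f', reset
Bit 4: prefix='1' (no match yet)
Bit 5: prefix='11' -> emit 'd', reset
Bit 6: prefix='1' (no match yet)
Bit 7: prefix='11' -> emit 'd', reset
Bit 8: prefix='1' (no match yet)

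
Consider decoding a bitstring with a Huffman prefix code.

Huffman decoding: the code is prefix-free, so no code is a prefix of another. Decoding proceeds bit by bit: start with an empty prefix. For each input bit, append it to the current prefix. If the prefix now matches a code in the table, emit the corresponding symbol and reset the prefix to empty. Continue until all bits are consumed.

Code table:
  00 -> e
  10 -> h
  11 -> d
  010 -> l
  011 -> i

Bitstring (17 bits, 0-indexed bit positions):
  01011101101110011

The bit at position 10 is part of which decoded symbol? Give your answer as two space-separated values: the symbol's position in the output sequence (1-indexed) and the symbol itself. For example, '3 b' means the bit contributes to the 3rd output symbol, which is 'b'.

Bit 0: prefix='0' (no match yet)
Bit 1: prefix='01' (no match yet)
Bit 2: prefix='010' -> emit 'l', reset
Bit 3: prefix='1' (no match yet)
Bit 4: prefix='11' -> emit 'd', reset
Bit 5: prefix='1' (no match yet)
Bit 6: prefix='10' -> emit 'h', reset
Bit 7: prefix='1' (no match yet)
Bit 8: prefix='11' -> emit 'd', reset
Bit 9: prefix='0' (no match yet)
Bit 10: prefix='01' (no match yet)
Bit 11: prefix='011' -> emit 'i', reset
Bit 12: prefix='1' (no match yet)
Bit 13: prefix='10' -> emit 'h', reset
Bit 14: prefix='0' (no match yet)

Answer: 5 i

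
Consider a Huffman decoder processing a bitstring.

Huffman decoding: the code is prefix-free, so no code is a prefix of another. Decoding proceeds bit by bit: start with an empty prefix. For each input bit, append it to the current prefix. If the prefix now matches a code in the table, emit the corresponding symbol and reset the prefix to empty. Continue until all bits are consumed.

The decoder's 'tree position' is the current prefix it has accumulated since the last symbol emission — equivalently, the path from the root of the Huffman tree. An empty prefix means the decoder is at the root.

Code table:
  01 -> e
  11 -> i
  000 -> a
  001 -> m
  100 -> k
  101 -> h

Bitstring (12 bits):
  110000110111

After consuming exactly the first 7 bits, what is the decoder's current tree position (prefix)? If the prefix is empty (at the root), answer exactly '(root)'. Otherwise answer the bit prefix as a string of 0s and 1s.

Answer: (root)

Derivation:
Bit 0: prefix='1' (no match yet)
Bit 1: prefix='11' -> emit 'i', reset
Bit 2: prefix='0' (no match yet)
Bit 3: prefix='00' (no match yet)
Bit 4: prefix='000' -> emit 'a', reset
Bit 5: prefix='0' (no match yet)
Bit 6: prefix='01' -> emit 'e', reset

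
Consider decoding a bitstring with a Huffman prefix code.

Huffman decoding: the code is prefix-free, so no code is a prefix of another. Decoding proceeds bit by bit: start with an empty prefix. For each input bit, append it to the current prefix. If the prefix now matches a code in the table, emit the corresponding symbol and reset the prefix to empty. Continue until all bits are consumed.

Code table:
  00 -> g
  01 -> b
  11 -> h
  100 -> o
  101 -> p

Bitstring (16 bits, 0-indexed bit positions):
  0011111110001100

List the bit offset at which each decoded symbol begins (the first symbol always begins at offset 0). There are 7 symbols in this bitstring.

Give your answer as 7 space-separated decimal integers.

Answer: 0 2 4 6 8 11 13

Derivation:
Bit 0: prefix='0' (no match yet)
Bit 1: prefix='00' -> emit 'g', reset
Bit 2: prefix='1' (no match yet)
Bit 3: prefix='11' -> emit 'h', reset
Bit 4: prefix='1' (no match yet)
Bit 5: prefix='11' -> emit 'h', reset
Bit 6: prefix='1' (no match yet)
Bit 7: prefix='11' -> emit 'h', reset
Bit 8: prefix='1' (no match yet)
Bit 9: prefix='10' (no match yet)
Bit 10: prefix='100' -> emit 'o', reset
Bit 11: prefix='0' (no match yet)
Bit 12: prefix='01' -> emit 'b', reset
Bit 13: prefix='1' (no match yet)
Bit 14: prefix='10' (no match yet)
Bit 15: prefix='100' -> emit 'o', reset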